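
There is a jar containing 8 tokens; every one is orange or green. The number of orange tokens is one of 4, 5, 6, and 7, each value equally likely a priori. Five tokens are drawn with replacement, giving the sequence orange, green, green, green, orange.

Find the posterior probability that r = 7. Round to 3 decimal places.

0.024

For each hypothesis, P(data | H) works out to: P(data | r = 4) = (4/8)(4/8)(4/8)(4/8)(4/8) = 0.03125; P(data | r = 5) = (5/8)(3/8)(3/8)(3/8)(5/8) = 0.020599; P(data | r = 6) = (6/8)(2/8)(2/8)(2/8)(6/8) = 0.0087891; P(data | r = 7) = (7/8)(1/8)(1/8)(1/8)(7/8) = 0.0014954.
The prior-weighted likelihoods are 1/4 · 0.03125 = 0.0078125, 1/4 · 0.020599 = 0.0051498, 1/4 · 0.0087891 = 0.0021973, 1/4 · 0.0014954 = 0.00037384; these sum to 0.015533.
Therefore the posterior P(r = 7 | data) = (0.00037384) / (0.015533) = 0.024067.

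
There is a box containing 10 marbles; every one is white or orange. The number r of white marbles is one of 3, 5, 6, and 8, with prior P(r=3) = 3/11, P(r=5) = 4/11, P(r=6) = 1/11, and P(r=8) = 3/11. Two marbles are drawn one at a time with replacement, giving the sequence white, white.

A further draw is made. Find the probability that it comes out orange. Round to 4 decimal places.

0.3428

For each hypothesis, P(data | H) works out to: P(data | r = 3) = (3/10)(3/10) = 0.09; P(data | r = 5) = (5/10)(5/10) = 0.25; P(data | r = 6) = (6/10)(6/10) = 0.36; P(data | r = 8) = (8/10)(8/10) = 0.64.
The prior-weighted likelihoods are 3/11 · 0.09 = 0.024545, 4/11 · 0.25 = 0.090909, 1/11 · 0.36 = 0.032727, 3/11 · 0.64 = 0.17455; these sum to 0.32273.
Normalising, the posterior is P(r = 3 | data) = 0.076056, P(r = 5 | data) = 0.28169, P(r = 6 | data) = 0.10141, P(r = 8 | data) = 0.54085.
Averaging over the posterior, P(orange next | data) = (7/10)(0.076056) + (1/2)(0.28169) + (2/5)(0.10141) + (1/5)(0.54085) = 0.34282.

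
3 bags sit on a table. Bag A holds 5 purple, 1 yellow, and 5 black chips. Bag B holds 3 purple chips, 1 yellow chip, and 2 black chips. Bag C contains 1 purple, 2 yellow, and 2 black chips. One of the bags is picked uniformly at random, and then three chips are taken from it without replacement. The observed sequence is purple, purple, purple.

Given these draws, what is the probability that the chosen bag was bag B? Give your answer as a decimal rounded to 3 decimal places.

For each hypothesis, P(data | H) works out to: P(data | bag A) = (5/11)(4/10)(3/9) = 0.060606; P(data | bag B) = (3/6)(2/5)(1/4) = 0.05; P(data | bag C) = (1/5)(0/4) = 0.
Weighting by the prior gives 1/3 · 0.060606 = 0.020202, 1/3 · 0.05 = 0.016667, 1/3 · 0 = 0; with total 0.036869.
So P(bag B | data) = (0.016667) / (0.036869) = 0.45205.

0.452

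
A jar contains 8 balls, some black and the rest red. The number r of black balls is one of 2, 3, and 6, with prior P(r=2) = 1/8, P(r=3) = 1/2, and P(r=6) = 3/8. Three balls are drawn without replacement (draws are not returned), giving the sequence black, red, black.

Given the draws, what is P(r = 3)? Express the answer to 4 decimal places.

0.3846

The likelihood of the observed sequence under each hypothesis: P(data | r = 2) = (2/8)(6/7)(1/6) = 1/28; P(data | r = 3) = (3/8)(5/7)(2/6) = 5/56; P(data | r = 6) = (6/8)(2/7)(5/6) = 5/28.
The prior-weighted likelihoods are 1/8 · 1/28 = 1/224, 1/2 · 5/56 = 5/112, 3/8 · 5/28 = 15/224; with total 13/112.
Therefore the posterior P(r = 3 | data) = (5/112) / (13/112) = 5/13.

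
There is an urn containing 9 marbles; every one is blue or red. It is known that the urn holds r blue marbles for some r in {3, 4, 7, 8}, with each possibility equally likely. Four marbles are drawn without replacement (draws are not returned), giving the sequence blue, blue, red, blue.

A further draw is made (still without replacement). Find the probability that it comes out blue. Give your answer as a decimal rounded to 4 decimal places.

0.7632

For each hypothesis, P(data | H) works out to: P(data | r = 3) = (3/9)(2/8)(6/7)(1/6) = 1/84; P(data | r = 4) = (4/9)(3/8)(5/7)(2/6) = 5/126; P(data | r = 7) = (7/9)(6/8)(2/7)(5/6) = 5/36; P(data | r = 8) = (8/9)(7/8)(1/7)(6/6) = 1/9.
Multiplying each by its prior: 1/4 · 1/84 = 1/336, 1/4 · 5/126 = 5/504, 1/4 · 5/36 = 5/144, 1/4 · 1/9 = 1/36; summing to 19/252.
Dividing through by the total gives posterior P(r = 3 | data) = 3/76, P(r = 4 | data) = 5/38, P(r = 7 | data) = 35/76, P(r = 8 | data) = 7/19.
The predictive probability is P(blue next | data) = (0)(3/76) + (1/5)(5/38) + (4/5)(35/76) + (1)(7/19) = 29/38.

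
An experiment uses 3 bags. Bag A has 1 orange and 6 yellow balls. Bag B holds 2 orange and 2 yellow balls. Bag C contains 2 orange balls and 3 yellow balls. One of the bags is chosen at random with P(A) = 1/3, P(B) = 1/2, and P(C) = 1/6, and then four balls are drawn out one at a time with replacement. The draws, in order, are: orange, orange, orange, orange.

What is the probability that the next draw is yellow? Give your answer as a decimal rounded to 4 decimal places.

For each hypothesis, P(data | H) works out to: P(data | bag A) = (1/7)(1/7)(1/7)(1/7) = 0.00041649; P(data | bag B) = (2/4)(2/4)(2/4)(2/4) = 0.0625; P(data | bag C) = (2/5)(2/5)(2/5)(2/5) = 0.0256.
Multiplying each by its prior: 1/3 · 0.00041649 = 0.00013883, 1/2 · 0.0625 = 0.03125, 1/6 · 0.0256 = 0.0042667; with total 0.035655.
The posterior is then P(bag A | data) = 0.0038937, P(bag B | data) = 0.87644, P(bag C | data) = 0.11966.
Averaging over the posterior, P(yellow next | data) = (6/7)(0.0038937) + (1/2)(0.87644) + (3/5)(0.11966) = 0.51336.

0.5134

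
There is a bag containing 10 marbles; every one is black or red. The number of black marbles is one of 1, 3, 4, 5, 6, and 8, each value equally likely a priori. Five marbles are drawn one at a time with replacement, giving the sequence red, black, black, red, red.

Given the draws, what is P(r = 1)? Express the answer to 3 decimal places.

For each hypothesis, P(data | H) works out to: P(data | r = 1) = (9/10)(1/10)(1/10)(9/10)(9/10) = 0.00729; P(data | r = 3) = (7/10)(3/10)(3/10)(7/10)(7/10) = 0.03087; P(data | r = 4) = (6/10)(4/10)(4/10)(6/10)(6/10) = 0.03456; P(data | r = 5) = (5/10)(5/10)(5/10)(5/10)(5/10) = 0.03125; P(data | r = 6) = (4/10)(6/10)(6/10)(4/10)(4/10) = 0.02304; P(data | r = 8) = (2/10)(8/10)(8/10)(2/10)(2/10) = 0.00512.
The prior-weighted likelihoods are 1/6 · 0.00729 = 0.001215, 1/6 · 0.03087 = 0.005145, 1/6 · 0.03456 = 0.00576, 1/6 · 0.03125 = 0.0052083, 1/6 · 0.02304 = 0.00384, 1/6 · 0.00512 = 0.00085333; with total 0.022022.
Therefore the posterior P(r = 1 | data) = (0.001215) / (0.022022) = 0.055173.

0.055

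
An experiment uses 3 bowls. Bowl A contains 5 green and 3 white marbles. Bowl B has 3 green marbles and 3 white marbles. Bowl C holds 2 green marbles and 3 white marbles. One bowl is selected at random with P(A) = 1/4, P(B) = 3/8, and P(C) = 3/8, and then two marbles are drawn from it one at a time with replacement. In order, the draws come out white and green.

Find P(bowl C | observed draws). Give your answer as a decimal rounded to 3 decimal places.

The likelihood of the observed sequence under each hypothesis: P(data | bowl A) = (3/8)(5/8) = 0.23438; P(data | bowl B) = (3/6)(3/6) = 0.25; P(data | bowl C) = (3/5)(2/5) = 0.24.
The prior-weighted likelihoods are 1/4 · 0.23438 = 0.058594, 3/8 · 0.25 = 0.09375, 3/8 · 0.24 = 0.09; these sum to 0.24234.
So P(bowl C | data) = (0.09) / (0.24234) = 0.37137.

0.371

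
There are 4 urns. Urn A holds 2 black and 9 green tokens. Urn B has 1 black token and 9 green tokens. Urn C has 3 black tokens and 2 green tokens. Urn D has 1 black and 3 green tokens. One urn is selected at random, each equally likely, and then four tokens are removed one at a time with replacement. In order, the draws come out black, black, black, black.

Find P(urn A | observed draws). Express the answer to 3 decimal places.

For each hypothesis, P(data | H) works out to: P(data | urn A) = (2/11)(2/11)(2/11)(2/11) = 0.0010928; P(data | urn B) = (1/10)(1/10)(1/10)(1/10) = 0.0001; P(data | urn C) = (3/5)(3/5)(3/5)(3/5) = 0.1296; P(data | urn D) = (1/4)(1/4)(1/4)(1/4) = 0.0039062.
Weighting by the prior gives 1/4 · 0.0010928 = 0.00027321, 1/4 · 0.0001 = 2.5e-05, 1/4 · 0.1296 = 0.0324, 1/4 · 0.0039062 = 0.00097656; with total 0.033675.
Therefore the posterior P(urn A | data) = (0.00027321) / (0.033675) = 0.0081131.

0.008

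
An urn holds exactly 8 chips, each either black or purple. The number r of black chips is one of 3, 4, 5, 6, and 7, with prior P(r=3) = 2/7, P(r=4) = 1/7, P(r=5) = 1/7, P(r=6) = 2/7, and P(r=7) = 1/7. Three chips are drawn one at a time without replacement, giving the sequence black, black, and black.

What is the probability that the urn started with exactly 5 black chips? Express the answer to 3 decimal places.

Compute the likelihood of the observed sequence for each case: P(data | r = 3) = (3/8)(2/7)(1/6) = 1/56; P(data | r = 4) = (4/8)(3/7)(2/6) = 1/14; P(data | r = 5) = (5/8)(4/7)(3/6) = 5/28; P(data | r = 6) = (6/8)(5/7)(4/6) = 5/14; P(data | r = 7) = (7/8)(6/7)(5/6) = 5/8.
Multiplying each by its prior: 2/7 · 1/56 = 1/196, 1/7 · 1/14 = 1/98, 1/7 · 5/28 = 5/196, 2/7 · 5/14 = 5/49, 1/7 · 5/8 = 5/56; these sum to 13/56.
So P(r = 5 | data) = (5/196) / (13/56) = 10/91.

0.110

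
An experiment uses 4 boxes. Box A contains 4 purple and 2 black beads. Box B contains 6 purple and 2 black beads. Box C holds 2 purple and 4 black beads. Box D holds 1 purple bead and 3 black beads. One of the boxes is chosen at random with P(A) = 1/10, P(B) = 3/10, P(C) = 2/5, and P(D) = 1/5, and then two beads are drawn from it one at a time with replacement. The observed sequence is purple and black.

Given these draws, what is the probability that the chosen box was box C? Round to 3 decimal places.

The likelihood of the observed sequence under each hypothesis: P(data | box A) = (4/6)(2/6) = 2/9; P(data | box B) = (6/8)(2/8) = 3/16; P(data | box C) = (2/6)(4/6) = 2/9; P(data | box D) = (1/4)(3/4) = 3/16.
Weighting by the prior gives 1/10 · 2/9 = 1/45, 3/10 · 3/16 = 9/160, 2/5 · 2/9 = 4/45, 1/5 · 3/16 = 3/80; summing to 59/288.
By Bayes' rule, P(box C | data) = (4/45) / (59/288) = 128/295.

0.434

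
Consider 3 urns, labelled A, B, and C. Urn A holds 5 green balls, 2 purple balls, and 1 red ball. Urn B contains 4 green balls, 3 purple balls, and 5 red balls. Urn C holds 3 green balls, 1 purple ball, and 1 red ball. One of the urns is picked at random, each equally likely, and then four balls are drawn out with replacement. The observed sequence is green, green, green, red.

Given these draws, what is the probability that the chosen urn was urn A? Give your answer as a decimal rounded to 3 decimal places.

For each hypothesis, P(data | H) works out to: P(data | urn A) = (5/8)(5/8)(5/8)(1/8) = 0.030518; P(data | urn B) = (4/12)(4/12)(4/12)(5/12) = 0.015432; P(data | urn C) = (3/5)(3/5)(3/5)(1/5) = 0.0432.
Weighting by the prior gives 1/3 · 0.030518 = 0.010173, 1/3 · 0.015432 = 0.005144, 1/3 · 0.0432 = 0.0144; with total 0.029717.
By Bayes' rule, P(urn A | data) = (0.010173) / (0.029717) = 0.34232.

0.342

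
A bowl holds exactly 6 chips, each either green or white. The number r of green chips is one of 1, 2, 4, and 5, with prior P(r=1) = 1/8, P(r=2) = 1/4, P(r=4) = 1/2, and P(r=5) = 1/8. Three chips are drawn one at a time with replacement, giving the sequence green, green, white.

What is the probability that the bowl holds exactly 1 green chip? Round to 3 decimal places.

Under each hypothesis, the probability of the observed sequence is: P(data | r = 1) = (1/6)(1/6)(5/6) = 0.023148; P(data | r = 2) = (2/6)(2/6)(4/6) = 0.074074; P(data | r = 4) = (4/6)(4/6)(2/6) = 0.14815; P(data | r = 5) = (5/6)(5/6)(1/6) = 0.11574.
The prior-weighted likelihoods are 1/8 · 0.023148 = 0.0028935, 1/4 · 0.074074 = 0.018519, 1/2 · 0.14815 = 0.074074, 1/8 · 0.11574 = 0.014468; summing to 0.10995.
So P(r = 1 | data) = (0.0028935) / (0.10995) = 0.026316.

0.026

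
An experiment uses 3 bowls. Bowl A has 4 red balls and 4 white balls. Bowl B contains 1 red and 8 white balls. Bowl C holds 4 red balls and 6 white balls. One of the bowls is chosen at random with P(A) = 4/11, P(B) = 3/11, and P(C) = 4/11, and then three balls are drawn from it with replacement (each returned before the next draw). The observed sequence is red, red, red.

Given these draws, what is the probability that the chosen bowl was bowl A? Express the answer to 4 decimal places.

For each hypothesis, P(data | H) works out to: P(data | bowl A) = (4/8)(4/8)(4/8) = 0.125; P(data | bowl B) = (1/9)(1/9)(1/9) = 0.0013717; P(data | bowl C) = (4/10)(4/10)(4/10) = 0.064.
Multiplying each by its prior: 4/11 · 0.125 = 0.045455, 3/11 · 0.0013717 = 0.00037411, 4/11 · 0.064 = 0.023273; with total 0.069101.
Therefore the posterior P(bowl A | data) = (0.045455) / (0.069101) = 0.6578.

0.6578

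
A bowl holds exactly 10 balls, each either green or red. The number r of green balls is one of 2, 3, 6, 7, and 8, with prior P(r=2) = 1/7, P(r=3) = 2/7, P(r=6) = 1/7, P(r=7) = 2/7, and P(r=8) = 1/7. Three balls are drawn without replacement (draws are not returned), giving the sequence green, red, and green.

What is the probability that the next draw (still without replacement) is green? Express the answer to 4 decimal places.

0.6106

Under each hypothesis, the probability of the observed sequence is: P(data | r = 2) = (2/10)(8/9)(1/8) = 1/45; P(data | r = 3) = (3/10)(7/9)(2/8) = 7/120; P(data | r = 6) = (6/10)(4/9)(5/8) = 1/6; P(data | r = 7) = (7/10)(3/9)(6/8) = 7/40; P(data | r = 8) = (8/10)(2/9)(7/8) = 7/45.
Weighting by the prior gives 1/7 · 1/45 = 1/315, 2/7 · 7/120 = 1/60, 1/7 · 1/6 = 1/42, 2/7 · 7/40 = 1/20, 1/7 · 7/45 = 1/45; summing to 73/630.
Dividing through by the total gives posterior P(r = 2 | data) = 2/73, P(r = 3 | data) = 21/146, P(r = 6 | data) = 15/73, P(r = 7 | data) = 63/146, P(r = 8 | data) = 14/73.
The predictive probability is P(green next | data) = (0)(2/73) + (1/7)(21/146) + (4/7)(15/73) + (5/7)(63/146) + (6/7)(14/73) = 312/511.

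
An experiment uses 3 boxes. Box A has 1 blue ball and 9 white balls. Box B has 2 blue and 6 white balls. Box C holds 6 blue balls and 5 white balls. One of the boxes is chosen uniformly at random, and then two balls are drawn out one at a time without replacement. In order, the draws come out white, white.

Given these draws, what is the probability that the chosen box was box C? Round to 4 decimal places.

For each hypothesis, P(data | H) works out to: P(data | box A) = (9/10)(8/9) = 0.8; P(data | box B) = (6/8)(5/7) = 0.53571; P(data | box C) = (5/11)(4/10) = 0.18182.
The prior-weighted likelihoods are 1/3 · 0.8 = 0.26667, 1/3 · 0.53571 = 0.17857, 1/3 · 0.18182 = 0.060606; with total 0.50584.
Therefore the posterior P(box C | data) = (0.060606) / (0.50584) = 0.11981.

0.1198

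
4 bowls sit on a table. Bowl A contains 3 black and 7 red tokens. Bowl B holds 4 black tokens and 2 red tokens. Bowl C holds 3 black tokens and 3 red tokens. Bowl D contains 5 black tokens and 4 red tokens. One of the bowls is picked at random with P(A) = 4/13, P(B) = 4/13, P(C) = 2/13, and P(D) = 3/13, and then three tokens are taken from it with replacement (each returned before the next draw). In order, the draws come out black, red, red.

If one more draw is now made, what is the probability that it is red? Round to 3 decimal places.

Under each hypothesis, the probability of the observed sequence is: P(data | bowl A) = (3/10)(7/10)(7/10) = 0.147; P(data | bowl B) = (4/6)(2/6)(2/6) = 0.074074; P(data | bowl C) = (3/6)(3/6)(3/6) = 0.125; P(data | bowl D) = (5/9)(4/9)(4/9) = 0.10974.
Weighting by the prior gives 4/13 · 0.147 = 0.045231, 4/13 · 0.074074 = 0.022792, 2/13 · 0.125 = 0.019231, 3/13 · 0.10974 = 0.025324; with total 0.11258.
The posterior is then P(bowl A | data) = 0.40177, P(bowl B | data) = 0.20246, P(bowl C | data) = 0.17082, P(bowl D | data) = 0.22495.
The predictive probability is P(red next | data) = (7/10)(0.40177) + (1/3)(0.20246) + (1/2)(0.17082) + (4/9)(0.22495) = 0.53411.

0.534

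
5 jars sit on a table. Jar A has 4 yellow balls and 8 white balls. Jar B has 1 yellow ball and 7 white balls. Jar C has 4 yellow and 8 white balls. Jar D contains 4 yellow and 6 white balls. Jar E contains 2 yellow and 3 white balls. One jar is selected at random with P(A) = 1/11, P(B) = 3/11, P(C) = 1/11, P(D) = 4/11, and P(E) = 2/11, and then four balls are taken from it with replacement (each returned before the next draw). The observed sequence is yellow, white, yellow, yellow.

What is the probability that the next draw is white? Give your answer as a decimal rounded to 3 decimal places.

Compute the likelihood of the observed sequence for each case: P(data | jar A) = (4/12)(8/12)(4/12)(4/12) = 0.024691; P(data | jar B) = (1/8)(7/8)(1/8)(1/8) = 0.001709; P(data | jar C) = (4/12)(8/12)(4/12)(4/12) = 0.024691; P(data | jar D) = (4/10)(6/10)(4/10)(4/10) = 0.0384; P(data | jar E) = (2/5)(3/5)(2/5)(2/5) = 0.0384.
Multiplying each by its prior: 1/11 · 0.024691 = 0.0022447, 3/11 · 0.001709 = 0.00046609, 1/11 · 0.024691 = 0.0022447, 4/11 · 0.0384 = 0.013964, 2/11 · 0.0384 = 0.0069818; these sum to 0.025901.
The posterior is then P(jar A | data) = 0.086664, P(jar B | data) = 0.017995, P(jar C | data) = 0.086664, P(jar D | data) = 0.53912, P(jar E | data) = 0.26956.
So P(white next | data) = Σ P(white next | H) P(H | data) = (2/3)(0.086664) + (7/8)(0.017995) + (2/3)(0.086664) + (3/5)(0.53912) + (3/5)(0.26956) = 0.6165.

0.617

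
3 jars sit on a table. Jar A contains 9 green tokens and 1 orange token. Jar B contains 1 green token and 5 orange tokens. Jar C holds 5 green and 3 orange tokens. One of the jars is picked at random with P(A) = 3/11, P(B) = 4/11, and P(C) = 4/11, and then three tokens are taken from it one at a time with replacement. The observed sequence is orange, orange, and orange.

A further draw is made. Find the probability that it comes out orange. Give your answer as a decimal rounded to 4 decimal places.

Compute the likelihood of the observed sequence for each case: P(data | jar A) = (1/10)(1/10)(1/10) = 0.001; P(data | jar B) = (5/6)(5/6)(5/6) = 0.5787; P(data | jar C) = (3/8)(3/8)(3/8) = 0.052734.
Multiplying each by its prior: 3/11 · 0.001 = 0.00027273, 4/11 · 0.5787 = 0.21044, 4/11 · 0.052734 = 0.019176; with total 0.22989.
Normalising, the posterior is P(jar A | data) = 0.0011864, P(jar B | data) = 0.9154, P(jar C | data) = 0.083416.
So P(orange next | data) = Σ P(orange next | H) P(H | data) = (1/10)(0.0011864) + (5/6)(0.9154) + (3/8)(0.083416) = 0.79423.

0.7942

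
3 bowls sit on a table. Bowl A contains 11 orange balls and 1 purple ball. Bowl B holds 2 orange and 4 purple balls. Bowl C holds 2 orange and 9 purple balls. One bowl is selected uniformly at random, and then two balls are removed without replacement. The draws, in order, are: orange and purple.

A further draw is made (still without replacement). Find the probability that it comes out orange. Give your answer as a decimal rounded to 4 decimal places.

0.3274

Under each hypothesis, the probability of the observed sequence is: P(data | bowl A) = (11/12)(1/11) = 1/12; P(data | bowl B) = (2/6)(4/5) = 4/15; P(data | bowl C) = (2/11)(9/10) = 9/55.
Weighting by the prior gives 1/3 · 1/12 = 1/36, 1/3 · 4/15 = 4/45, 1/3 · 9/55 = 3/55; summing to 113/660.
The posterior is then P(bowl A | data) = 55/339, P(bowl B | data) = 176/339, P(bowl C | data) = 36/113.
The predictive probability is P(orange next | data) = (1)(55/339) + (1/4)(176/339) + (1/9)(36/113) = 37/113.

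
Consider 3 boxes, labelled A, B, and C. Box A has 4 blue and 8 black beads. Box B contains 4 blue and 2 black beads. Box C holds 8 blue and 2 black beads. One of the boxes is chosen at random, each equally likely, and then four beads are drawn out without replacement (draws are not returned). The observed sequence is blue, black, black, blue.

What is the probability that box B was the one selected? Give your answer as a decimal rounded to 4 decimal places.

The likelihood of the observed sequence under each hypothesis: P(data | box A) = (4/12)(8/11)(7/10)(3/9) = 0.056566; P(data | box B) = (4/6)(2/5)(1/4)(3/3) = 0.066667; P(data | box C) = (8/10)(2/9)(1/8)(7/7) = 0.022222.
Weighting by the prior gives 1/3 · 0.056566 = 0.018855, 1/3 · 0.066667 = 0.022222, 1/3 · 0.022222 = 0.0074074; summing to 0.048485.
So P(box B | data) = (0.022222) / (0.048485) = 0.45833.

0.4583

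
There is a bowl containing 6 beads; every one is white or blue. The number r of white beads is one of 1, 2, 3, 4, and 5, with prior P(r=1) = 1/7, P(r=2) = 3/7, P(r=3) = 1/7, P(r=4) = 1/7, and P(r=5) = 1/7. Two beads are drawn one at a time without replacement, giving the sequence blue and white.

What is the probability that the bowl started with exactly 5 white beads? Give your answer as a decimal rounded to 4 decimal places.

0.0980

The likelihood of the observed sequence under each hypothesis: P(data | r = 1) = (5/6)(1/5) = 1/6; P(data | r = 2) = (4/6)(2/5) = 4/15; P(data | r = 3) = (3/6)(3/5) = 3/10; P(data | r = 4) = (2/6)(4/5) = 4/15; P(data | r = 5) = (1/6)(5/5) = 1/6.
Weighting by the prior gives 1/7 · 1/6 = 1/42, 3/7 · 4/15 = 4/35, 1/7 · 3/10 = 3/70, 1/7 · 4/15 = 4/105, 1/7 · 1/6 = 1/42; with total 17/70.
So P(r = 5 | data) = (1/42) / (17/70) = 5/51.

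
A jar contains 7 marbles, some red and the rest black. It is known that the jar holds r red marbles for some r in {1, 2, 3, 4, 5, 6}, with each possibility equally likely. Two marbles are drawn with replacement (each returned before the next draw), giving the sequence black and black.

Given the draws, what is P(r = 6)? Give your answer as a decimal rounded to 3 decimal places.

For each hypothesis, P(data | H) works out to: P(data | r = 1) = (6/7)(6/7) = 36/49; P(data | r = 2) = (5/7)(5/7) = 25/49; P(data | r = 3) = (4/7)(4/7) = 16/49; P(data | r = 4) = (3/7)(3/7) = 9/49; P(data | r = 5) = (2/7)(2/7) = 4/49; P(data | r = 6) = (1/7)(1/7) = 1/49.
The prior-weighted likelihoods are 1/6 · 36/49 = 6/49, 1/6 · 25/49 = 25/294, 1/6 · 16/49 = 8/147, 1/6 · 9/49 = 3/98, 1/6 · 4/49 = 2/147, 1/6 · 1/49 = 1/294; summing to 13/42.
By Bayes' rule, P(r = 6 | data) = (1/294) / (13/42) = 1/91.

0.011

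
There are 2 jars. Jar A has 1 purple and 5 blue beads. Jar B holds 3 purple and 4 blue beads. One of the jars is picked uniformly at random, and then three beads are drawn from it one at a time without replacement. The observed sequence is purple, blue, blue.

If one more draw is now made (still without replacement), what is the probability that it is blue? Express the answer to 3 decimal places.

0.746

The likelihood of the observed sequence under each hypothesis: P(data | jar A) = (1/6)(5/5)(4/4) = 1/6; P(data | jar B) = (3/7)(4/6)(3/5) = 6/35.
The prior-weighted likelihoods are 1/2 · 1/6 = 1/12, 1/2 · 6/35 = 3/35; these sum to 71/420.
The posterior is then P(jar A | data) = 35/71, P(jar B | data) = 36/71.
So P(blue next | data) = Σ P(blue next | H) P(H | data) = (1)(35/71) + (1/2)(36/71) = 53/71.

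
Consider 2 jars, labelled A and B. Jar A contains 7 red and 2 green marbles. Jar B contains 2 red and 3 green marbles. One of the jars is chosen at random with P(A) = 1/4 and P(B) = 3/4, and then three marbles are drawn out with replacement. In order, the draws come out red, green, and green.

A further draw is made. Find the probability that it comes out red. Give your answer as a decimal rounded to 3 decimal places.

0.431

For each hypothesis, P(data | H) works out to: P(data | jar A) = (7/9)(2/9)(2/9) = 0.038409; P(data | jar B) = (2/5)(3/5)(3/5) = 0.144.
Multiplying each by its prior: 1/4 · 0.038409 = 0.0096022, 3/4 · 0.144 = 0.108; these sum to 0.1176.
The posterior is then P(jar A | data) = 0.08165, P(jar B | data) = 0.91835.
Averaging over the posterior, P(red next | data) = (7/9)(0.08165) + (2/5)(0.91835) = 0.43085.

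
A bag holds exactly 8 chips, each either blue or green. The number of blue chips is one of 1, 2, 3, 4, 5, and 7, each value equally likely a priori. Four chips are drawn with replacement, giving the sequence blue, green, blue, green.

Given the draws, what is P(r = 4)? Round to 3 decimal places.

For each hypothesis, P(data | H) works out to: P(data | r = 1) = (1/8)(7/8)(1/8)(7/8) = 0.011963; P(data | r = 2) = (2/8)(6/8)(2/8)(6/8) = 0.035156; P(data | r = 3) = (3/8)(5/8)(3/8)(5/8) = 0.054932; P(data | r = 4) = (4/8)(4/8)(4/8)(4/8) = 0.0625; P(data | r = 5) = (5/8)(3/8)(5/8)(3/8) = 0.054932; P(data | r = 7) = (7/8)(1/8)(7/8)(1/8) = 0.011963.
The prior-weighted likelihoods are 1/6 · 0.011963 = 0.0019938, 1/6 · 0.035156 = 0.0058594, 1/6 · 0.054932 = 0.0091553, 1/6 · 0.0625 = 0.010417, 1/6 · 0.054932 = 0.0091553, 1/6 · 0.011963 = 0.0019938; summing to 0.038574.
So P(r = 4 | data) = (0.010417) / (0.038574) = 0.27004.

0.270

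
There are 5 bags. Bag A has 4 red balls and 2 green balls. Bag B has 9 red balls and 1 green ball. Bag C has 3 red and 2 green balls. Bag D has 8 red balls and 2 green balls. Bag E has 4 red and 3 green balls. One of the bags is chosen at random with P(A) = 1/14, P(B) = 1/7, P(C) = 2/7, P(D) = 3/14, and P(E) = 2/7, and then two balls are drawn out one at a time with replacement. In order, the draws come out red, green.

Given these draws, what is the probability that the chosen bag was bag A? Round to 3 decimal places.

0.079

Compute the likelihood of the observed sequence for each case: P(data | bag A) = (4/6)(2/6) = 0.22222; P(data | bag B) = (9/10)(1/10) = 0.09; P(data | bag C) = (3/5)(2/5) = 0.24; P(data | bag D) = (8/10)(2/10) = 0.16; P(data | bag E) = (4/7)(3/7) = 0.2449.
Weighting by the prior gives 1/14 · 0.22222 = 0.015873, 1/7 · 0.09 = 0.012857, 2/7 · 0.24 = 0.068571, 3/14 · 0.16 = 0.034286, 2/7 · 0.2449 = 0.069971; with total 0.20156.
Hence P(bag A | data) = (0.015873) / (0.20156) = 0.078752.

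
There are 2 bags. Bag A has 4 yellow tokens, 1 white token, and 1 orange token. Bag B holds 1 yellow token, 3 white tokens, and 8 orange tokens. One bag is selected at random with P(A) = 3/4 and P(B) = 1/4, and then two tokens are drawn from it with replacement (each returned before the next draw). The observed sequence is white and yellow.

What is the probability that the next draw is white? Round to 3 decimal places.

0.172

For each hypothesis, P(data | H) works out to: P(data | bag A) = (1/6)(4/6) = 1/9; P(data | bag B) = (3/12)(1/12) = 1/48.
The prior-weighted likelihoods are 3/4 · 1/9 = 1/12, 1/4 · 1/48 = 1/192; these sum to 17/192.
The posterior is then P(bag A | data) = 16/17, P(bag B | data) = 1/17.
The predictive probability is P(white next | data) = (1/6)(16/17) + (1/4)(1/17) = 35/204.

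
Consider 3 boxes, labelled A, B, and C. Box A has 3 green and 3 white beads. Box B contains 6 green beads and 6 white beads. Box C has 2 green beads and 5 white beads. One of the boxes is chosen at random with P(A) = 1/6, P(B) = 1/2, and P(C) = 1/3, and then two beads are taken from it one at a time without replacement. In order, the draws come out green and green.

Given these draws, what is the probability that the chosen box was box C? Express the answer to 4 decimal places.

0.0975

For each hypothesis, P(data | H) works out to: P(data | box A) = (3/6)(2/5) = 0.2; P(data | box B) = (6/12)(5/11) = 0.22727; P(data | box C) = (2/7)(1/6) = 0.047619.
Weighting by the prior gives 1/6 · 0.2 = 0.033333, 1/2 · 0.22727 = 0.11364, 1/3 · 0.047619 = 0.015873; summing to 0.16284.
By Bayes' rule, P(box C | data) = (0.015873) / (0.16284) = 0.097475.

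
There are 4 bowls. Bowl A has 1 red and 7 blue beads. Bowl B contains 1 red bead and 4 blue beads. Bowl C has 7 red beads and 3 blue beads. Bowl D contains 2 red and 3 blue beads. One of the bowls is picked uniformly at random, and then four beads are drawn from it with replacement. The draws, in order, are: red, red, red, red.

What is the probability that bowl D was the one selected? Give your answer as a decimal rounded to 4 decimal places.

0.0957

Compute the likelihood of the observed sequence for each case: P(data | bowl A) = (1/8)(1/8)(1/8)(1/8) = 0.00024414; P(data | bowl B) = (1/5)(1/5)(1/5)(1/5) = 0.0016; P(data | bowl C) = (7/10)(7/10)(7/10)(7/10) = 0.2401; P(data | bowl D) = (2/5)(2/5)(2/5)(2/5) = 0.0256.
The prior-weighted likelihoods are 1/4 · 0.00024414 = 6.1035e-05, 1/4 · 0.0016 = 0.0004, 1/4 · 0.2401 = 0.060025, 1/4 · 0.0256 = 0.0064; with total 0.066886.
By Bayes' rule, P(bowl D | data) = (0.0064) / (0.066886) = 0.095685.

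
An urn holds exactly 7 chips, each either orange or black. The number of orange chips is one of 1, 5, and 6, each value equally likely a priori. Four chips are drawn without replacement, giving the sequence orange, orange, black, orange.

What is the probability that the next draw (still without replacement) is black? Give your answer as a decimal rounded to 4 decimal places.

The likelihood of the observed sequence under each hypothesis: P(data | r = 1) = (1/7)(0/6) = 0; P(data | r = 5) = (5/7)(4/6)(2/5)(3/4) = 1/7; P(data | r = 6) = (6/7)(5/6)(1/5)(4/4) = 1/7.
Multiplying each by its prior: 1/3 · 0 = 0, 1/3 · 1/7 = 1/21, 1/3 · 1/7 = 1/21; these sum to 2/21.
Normalising, the posterior is P(r = 1 | data) = 0, P(r = 5 | data) = 1/2, P(r = 6 | data) = 1/2.
Averaging over the posterior, P(black next | data) = (1/3)(1/2) + (0)(1/2) = 1/6.

0.1667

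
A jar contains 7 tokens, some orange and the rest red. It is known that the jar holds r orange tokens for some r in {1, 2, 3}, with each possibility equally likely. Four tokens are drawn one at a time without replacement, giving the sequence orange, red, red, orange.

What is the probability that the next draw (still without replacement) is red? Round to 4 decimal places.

For each hypothesis, P(data | H) works out to: P(data | r = 1) = (1/7)(6/6)(5/5)(0/4) = 0; P(data | r = 2) = (2/7)(5/6)(4/5)(1/4) = 1/21; P(data | r = 3) = (3/7)(4/6)(3/5)(2/4) = 3/35.
Multiplying each by its prior: 1/3 · 0 = 0, 1/3 · 1/21 = 1/63, 1/3 · 3/35 = 1/35; these sum to 2/45.
Normalising, the posterior is P(r = 1 | data) = 0, P(r = 2 | data) = 5/14, P(r = 3 | data) = 9/14.
The predictive probability is P(red next | data) = (1)(5/14) + (2/3)(9/14) = 11/14.

0.7857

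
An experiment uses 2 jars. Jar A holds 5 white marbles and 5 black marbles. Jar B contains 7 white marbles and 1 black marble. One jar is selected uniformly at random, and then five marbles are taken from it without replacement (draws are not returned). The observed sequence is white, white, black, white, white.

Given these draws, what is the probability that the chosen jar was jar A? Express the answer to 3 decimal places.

The likelihood of the observed sequence under each hypothesis: P(data | jar A) = (5/10)(4/9)(5/8)(3/7)(2/6) = 0.019841; P(data | jar B) = (7/8)(6/7)(1/6)(5/5)(4/4) = 0.125.
Multiplying each by its prior: 1/2 · 0.019841 = 0.0099206, 1/2 · 0.125 = 0.0625; summing to 0.072421.
Hence P(jar A | data) = (0.0099206) / (0.072421) = 0.13699.

0.137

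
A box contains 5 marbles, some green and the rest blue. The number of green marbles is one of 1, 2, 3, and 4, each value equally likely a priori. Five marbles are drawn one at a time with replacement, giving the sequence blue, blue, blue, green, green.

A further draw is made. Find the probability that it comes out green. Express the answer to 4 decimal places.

0.4308

Compute the likelihood of the observed sequence for each case: P(data | r = 1) = (4/5)(4/5)(4/5)(1/5)(1/5) = 0.02048; P(data | r = 2) = (3/5)(3/5)(3/5)(2/5)(2/5) = 0.03456; P(data | r = 3) = (2/5)(2/5)(2/5)(3/5)(3/5) = 0.02304; P(data | r = 4) = (1/5)(1/5)(1/5)(4/5)(4/5) = 0.00512.
Weighting by the prior gives 1/4 · 0.02048 = 0.00512, 1/4 · 0.03456 = 0.00864, 1/4 · 0.02304 = 0.00576, 1/4 · 0.00512 = 0.00128; these sum to 0.0208.
Normalising, the posterior is P(r = 1 | data) = 0.24615, P(r = 2 | data) = 0.41538, P(r = 3 | data) = 0.27692, P(r = 4 | data) = 0.061538.
Averaging over the posterior, P(green next | data) = (1/5)(0.24615) + (2/5)(0.41538) + (3/5)(0.27692) + (4/5)(0.061538) = 0.43077.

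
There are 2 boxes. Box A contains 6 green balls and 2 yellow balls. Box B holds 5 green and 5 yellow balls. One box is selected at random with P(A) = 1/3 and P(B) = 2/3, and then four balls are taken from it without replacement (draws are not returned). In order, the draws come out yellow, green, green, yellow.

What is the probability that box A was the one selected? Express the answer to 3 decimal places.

0.184

The likelihood of the observed sequence under each hypothesis: P(data | box A) = (2/8)(6/7)(5/6)(1/5) = 1/28; P(data | box B) = (5/10)(5/9)(4/8)(4/7) = 5/63.
Weighting by the prior gives 1/3 · 1/28 = 1/84, 2/3 · 5/63 = 10/189; summing to 7/108.
So P(box A | data) = (1/84) / (7/108) = 9/49.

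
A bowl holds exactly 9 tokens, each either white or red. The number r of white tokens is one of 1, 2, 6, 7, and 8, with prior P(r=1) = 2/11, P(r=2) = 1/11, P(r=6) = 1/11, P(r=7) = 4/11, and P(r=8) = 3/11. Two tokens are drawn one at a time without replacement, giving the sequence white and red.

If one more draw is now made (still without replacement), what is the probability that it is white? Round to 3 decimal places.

The likelihood of the observed sequence under each hypothesis: P(data | r = 1) = (1/9)(8/8) = 1/9; P(data | r = 2) = (2/9)(7/8) = 7/36; P(data | r = 6) = (6/9)(3/8) = 1/4; P(data | r = 7) = (7/9)(2/8) = 7/36; P(data | r = 8) = (8/9)(1/8) = 1/9.
Multiplying each by its prior: 2/11 · 1/9 = 2/99, 1/11 · 7/36 = 7/396, 1/11 · 1/4 = 1/44, 4/11 · 7/36 = 7/99, 3/11 · 1/9 = 1/33; these sum to 16/99.
The posterior is then P(r = 1 | data) = 1/8, P(r = 2 | data) = 7/64, P(r = 6 | data) = 9/64, P(r = 7 | data) = 7/16, P(r = 8 | data) = 3/16.
So P(white next | data) = Σ P(white next | H) P(H | data) = (0)(1/8) + (1/7)(7/64) + (5/7)(9/64) + (6/7)(7/16) + (1)(3/16) = 19/28.

0.679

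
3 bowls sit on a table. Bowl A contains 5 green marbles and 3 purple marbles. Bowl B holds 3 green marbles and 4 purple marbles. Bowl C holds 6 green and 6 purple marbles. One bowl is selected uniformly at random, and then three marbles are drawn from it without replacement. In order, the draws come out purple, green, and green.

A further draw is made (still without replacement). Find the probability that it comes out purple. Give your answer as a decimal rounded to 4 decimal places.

0.5426

Under each hypothesis, the probability of the observed sequence is: P(data | bowl A) = (3/8)(5/7)(4/6) = 0.17857; P(data | bowl B) = (4/7)(3/6)(2/5) = 0.11429; P(data | bowl C) = (6/12)(6/11)(5/10) = 0.13636.
Multiplying each by its prior: 1/3 · 0.17857 = 0.059524, 1/3 · 0.11429 = 0.038095, 1/3 · 0.13636 = 0.045455; these sum to 0.14307.
The posterior is then P(bowl A | data) = 0.41604, P(bowl B | data) = 0.26626, P(bowl C | data) = 0.3177.
So P(purple next | data) = Σ P(purple next | H) P(H | data) = (2/5)(0.41604) + (3/4)(0.26626) + (5/9)(0.3177) = 0.54261.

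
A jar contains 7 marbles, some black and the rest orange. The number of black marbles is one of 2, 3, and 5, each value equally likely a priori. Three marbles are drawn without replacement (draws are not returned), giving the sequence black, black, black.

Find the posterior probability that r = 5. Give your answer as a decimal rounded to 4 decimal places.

0.9091

The likelihood of the observed sequence under each hypothesis: P(data | r = 2) = (2/7)(1/6)(0/5) = 0; P(data | r = 3) = (3/7)(2/6)(1/5) = 1/35; P(data | r = 5) = (5/7)(4/6)(3/5) = 2/7.
The prior-weighted likelihoods are 1/3 · 0 = 0, 1/3 · 1/35 = 1/105, 1/3 · 2/7 = 2/21; summing to 11/105.
Therefore the posterior P(r = 5 | data) = (2/21) / (11/105) = 10/11.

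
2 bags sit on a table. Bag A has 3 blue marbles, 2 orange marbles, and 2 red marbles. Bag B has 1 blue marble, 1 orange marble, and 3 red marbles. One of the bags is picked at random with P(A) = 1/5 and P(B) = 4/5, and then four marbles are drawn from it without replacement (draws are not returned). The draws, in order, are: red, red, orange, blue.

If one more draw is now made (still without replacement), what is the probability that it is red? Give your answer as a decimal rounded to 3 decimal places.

0.933

For each hypothesis, P(data | H) works out to: P(data | bag A) = (2/7)(1/6)(2/5)(3/4) = 1/70; P(data | bag B) = (3/5)(2/4)(1/3)(1/2) = 1/20.
Multiplying each by its prior: 1/5 · 1/70 = 1/350, 4/5 · 1/20 = 1/25; these sum to 3/70.
Normalising, the posterior is P(bag A | data) = 1/15, P(bag B | data) = 14/15.
So P(red next | data) = Σ P(red next | H) P(H | data) = (0)(1/15) + (1)(14/15) = 14/15.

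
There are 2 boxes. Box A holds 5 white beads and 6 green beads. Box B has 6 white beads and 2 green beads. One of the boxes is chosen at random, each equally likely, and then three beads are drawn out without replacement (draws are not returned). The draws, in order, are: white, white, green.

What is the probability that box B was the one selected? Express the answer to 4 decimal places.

For each hypothesis, P(data | H) works out to: P(data | box A) = (5/11)(4/10)(6/9) = 0.12121; P(data | box B) = (6/8)(5/7)(2/6) = 0.17857.
The prior-weighted likelihoods are 1/2 · 0.12121 = 0.060606, 1/2 · 0.17857 = 0.089286; summing to 0.14989.
By Bayes' rule, P(box B | data) = (0.089286) / (0.14989) = 0.59567.

0.5957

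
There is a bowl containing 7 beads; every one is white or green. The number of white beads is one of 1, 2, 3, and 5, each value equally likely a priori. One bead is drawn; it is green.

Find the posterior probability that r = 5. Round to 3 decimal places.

The likelihood of this draw under each hypothesis: P(data | r = 1) = (6/7) = 6/7; P(data | r = 2) = (5/7) = 5/7; P(data | r = 3) = (4/7) = 4/7; P(data | r = 5) = (2/7) = 2/7.
Weighting by the prior gives 1/4 · 6/7 = 3/14, 1/4 · 5/7 = 5/28, 1/4 · 4/7 = 1/7, 1/4 · 2/7 = 1/14; these sum to 17/28.
By Bayes' rule, P(r = 5 | data) = (1/14) / (17/28) = 2/17.

0.118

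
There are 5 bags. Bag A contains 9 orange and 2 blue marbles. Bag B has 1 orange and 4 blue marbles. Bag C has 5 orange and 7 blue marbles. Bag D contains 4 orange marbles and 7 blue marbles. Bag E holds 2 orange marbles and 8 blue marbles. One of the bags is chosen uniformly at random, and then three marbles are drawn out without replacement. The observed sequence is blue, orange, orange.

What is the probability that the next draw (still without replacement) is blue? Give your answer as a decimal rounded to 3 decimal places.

Under each hypothesis, the probability of the observed sequence is: P(data | bag A) = (2/11)(9/10)(8/9) = 8/55; P(data | bag B) = (4/5)(1/4)(0/3) = 0; P(data | bag C) = (7/12)(5/11)(4/10) = 7/66; P(data | bag D) = (7/11)(4/10)(3/9) = 14/165; P(data | bag E) = (8/10)(2/9)(1/8) = 1/45.
Multiplying each by its prior: 1/5 · 8/55 = 8/275, 1/5 · 0 = 0, 1/5 · 7/66 = 7/330, 1/5 · 14/165 = 14/825, 1/5 · 1/45 = 1/225; summing to 71/990.
The posterior is then P(bag A | data) = 144/355, P(bag B | data) = 0, P(bag C | data) = 21/71, P(bag D | data) = 84/355, P(bag E | data) = 22/355.
Averaging over the posterior, P(blue next | data) = (1/8)(144/355) + (2/3)(21/71) + (3/4)(84/355) + (1)(22/355) = 173/355.

0.487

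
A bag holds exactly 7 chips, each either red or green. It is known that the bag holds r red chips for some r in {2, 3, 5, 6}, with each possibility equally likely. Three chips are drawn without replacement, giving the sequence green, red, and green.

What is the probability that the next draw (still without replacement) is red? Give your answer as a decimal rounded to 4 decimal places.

Under each hypothesis, the probability of the observed sequence is: P(data | r = 2) = (5/7)(2/6)(4/5) = 4/21; P(data | r = 3) = (4/7)(3/6)(3/5) = 6/35; P(data | r = 5) = (2/7)(5/6)(1/5) = 1/21; P(data | r = 6) = (1/7)(6/6)(0/5) = 0.
Weighting by the prior gives 1/4 · 4/21 = 1/21, 1/4 · 6/35 = 3/70, 1/4 · 1/21 = 1/84, 1/4 · 0 = 0; these sum to 43/420.
Dividing through by the total gives posterior P(r = 2 | data) = 20/43, P(r = 3 | data) = 18/43, P(r = 5 | data) = 5/43, P(r = 6 | data) = 0.
Averaging over the posterior, P(red next | data) = (1/4)(20/43) + (1/2)(18/43) + (1)(5/43) = 19/43.

0.4419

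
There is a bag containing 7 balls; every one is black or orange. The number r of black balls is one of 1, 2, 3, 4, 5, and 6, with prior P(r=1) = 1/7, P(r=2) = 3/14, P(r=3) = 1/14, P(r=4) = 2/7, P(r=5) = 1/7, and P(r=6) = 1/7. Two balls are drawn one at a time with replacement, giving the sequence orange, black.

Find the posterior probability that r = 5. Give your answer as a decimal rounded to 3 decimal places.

0.149

For each hypothesis, P(data | H) works out to: P(data | r = 1) = (6/7)(1/7) = 6/49; P(data | r = 2) = (5/7)(2/7) = 10/49; P(data | r = 3) = (4/7)(3/7) = 12/49; P(data | r = 4) = (3/7)(4/7) = 12/49; P(data | r = 5) = (2/7)(5/7) = 10/49; P(data | r = 6) = (1/7)(6/7) = 6/49.
Weighting by the prior gives 1/7 · 6/49 = 6/343, 3/14 · 10/49 = 15/343, 1/14 · 12/49 = 6/343, 2/7 · 12/49 = 24/343, 1/7 · 10/49 = 10/343, 1/7 · 6/49 = 6/343; these sum to 67/343.
Hence P(r = 5 | data) = (10/343) / (67/343) = 10/67.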